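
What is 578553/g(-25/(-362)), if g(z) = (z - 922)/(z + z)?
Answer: -28927650/333739 ≈ -86.677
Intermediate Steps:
g(z) = (-922 + z)/(2*z) (g(z) = (-922 + z)/((2*z)) = (-922 + z)*(1/(2*z)) = (-922 + z)/(2*z))
578553/g(-25/(-362)) = 578553/(((-922 - 25/(-362))/(2*((-25/(-362)))))) = 578553/(((-922 - 25*(-1/362))/(2*((-25*(-1/362)))))) = 578553/(((-922 + 25/362)/(2*(25/362)))) = 578553/(((1/2)*(362/25)*(-333739/362))) = 578553/(-333739/50) = 578553*(-50/333739) = -28927650/333739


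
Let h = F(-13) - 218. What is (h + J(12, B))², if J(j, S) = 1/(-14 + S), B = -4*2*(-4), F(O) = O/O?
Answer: 15249025/324 ≈ 47065.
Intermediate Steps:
F(O) = 1
B = 32 (B = -8*(-4) = 32)
h = -217 (h = 1 - 218 = -217)
(h + J(12, B))² = (-217 + 1/(-14 + 32))² = (-217 + 1/18)² = (-3905/18)² = 15249025/324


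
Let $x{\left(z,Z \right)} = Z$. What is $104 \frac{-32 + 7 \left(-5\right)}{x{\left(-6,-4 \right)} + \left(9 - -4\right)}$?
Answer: $- \frac{6968}{9} \approx -774.22$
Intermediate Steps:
$104 \frac{-32 + 7 \left(-5\right)}{x{\left(-6,-4 \right)} + \left(9 - -4\right)} = 104 \frac{-32 + 7 \left(-5\right)}{-4 + \left(9 - -4\right)} = 104 \frac{-32 - 35}{-4 + \left(9 + 4\right)} = 104 \left(- \frac{67}{-4 + 13}\right) = 104 \left(- \frac{67}{9}\right) = - \frac{6968}{9}$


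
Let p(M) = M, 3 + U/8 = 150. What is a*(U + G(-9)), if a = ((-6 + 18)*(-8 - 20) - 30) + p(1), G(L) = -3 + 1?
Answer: -428510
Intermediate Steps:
U = 1176 (U = -24 + 8*150 = -24 + 1200 = 1176)
G(L) = -2
a = -365 (a = ((-6 + 18)*(-8 - 20) - 30) + 1 = (12*(-28) - 30) + 1 = (-336 - 30) + 1 = -366 + 1 = -365)
a*(U + G(-9)) = -365*(1176 - 2) = -365*1174 = -428510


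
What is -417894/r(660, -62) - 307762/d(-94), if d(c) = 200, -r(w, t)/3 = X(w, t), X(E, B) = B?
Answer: -11735211/3100 ≈ -3785.6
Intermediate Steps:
r(w, t) = -3*t
-417894/r(660, -62) - 307762/d(-94) = -417894/((-3*(-62))) - 307762/200 = -417894/186 - 307762*1/200 = -417894*1/186 - 153881/100 = -69649/31 - 153881/100 = -11735211/3100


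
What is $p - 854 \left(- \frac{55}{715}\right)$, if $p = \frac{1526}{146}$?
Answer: $\frac{72261}{949} \approx 76.144$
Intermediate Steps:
$p = \frac{763}{73}$ ($p = 1526 \cdot \frac{1}{146} = \frac{763}{73} \approx 10.452$)
$p - 854 \left(- \frac{55}{715}\right) = \frac{763}{73} - 854 \left(- \frac{55}{715}\right) = \frac{763}{73} - 854 \left(\left(-55\right) \frac{1}{715}\right) = \frac{763}{73} - - \frac{854}{13} = \frac{763}{73} + \frac{854}{13} = \frac{72261}{949}$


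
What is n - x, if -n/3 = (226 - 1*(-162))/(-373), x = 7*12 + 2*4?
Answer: -33152/373 ≈ -88.879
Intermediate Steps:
x = 92 (x = 84 + 8 = 92)
n = 1164/373 (n = -3*(226 - 1*(-162))/(-373) = -3*(226 + 162)*(-1)/373 = -1164*(-1)/373 = -3*(-388/373) = 1164/373 ≈ 3.1206)
n - x = 1164/373 - 1*92 = 1164/373 - 92 = -33152/373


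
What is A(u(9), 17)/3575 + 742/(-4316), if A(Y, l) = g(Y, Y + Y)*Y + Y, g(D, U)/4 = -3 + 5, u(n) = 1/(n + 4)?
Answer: -1324831/7714850 ≈ -0.17172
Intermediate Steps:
u(n) = 1/(4 + n)
g(D, U) = 8 (g(D, U) = 4*(-3 + 5) = 4*2 = 8)
A(Y, l) = 9*Y (A(Y, l) = 8*Y + Y = 9*Y)
A(u(9), 17)/3575 + 742/(-4316) = (9/(4 + 9))/3575 + 742/(-4316) = (9/13)*(1/3575) + 742*(-1/4316) = (9*(1/13))*(1/3575) - 371/2158 = (9/13)*(1/3575) - 371/2158 = 9/46475 - 371/2158 = -1324831/7714850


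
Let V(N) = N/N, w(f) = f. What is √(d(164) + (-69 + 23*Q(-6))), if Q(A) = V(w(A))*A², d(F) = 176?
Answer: √935 ≈ 30.578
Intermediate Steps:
V(N) = 1
Q(A) = A² (Q(A) = 1*A² = A²)
√(d(164) + (-69 + 23*Q(-6))) = √(176 + (-69 + 23*(-6)²)) = √(176 + (-69 + 23*36)) = √(176 + (-69 + 828)) = √(176 + 759) = √935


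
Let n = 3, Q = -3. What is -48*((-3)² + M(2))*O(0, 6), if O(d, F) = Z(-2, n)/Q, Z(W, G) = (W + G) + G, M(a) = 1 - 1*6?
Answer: 256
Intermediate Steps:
M(a) = -5 (M(a) = 1 - 6 = -5)
Z(W, G) = W + 2*G (Z(W, G) = (G + W) + G = W + 2*G)
O(d, F) = -4/3 (O(d, F) = (-2 + 2*3)/(-3) = (-2 + 6)*(-⅓) = 4*(-⅓) = -4/3)
-48*((-3)² + M(2))*O(0, 6) = -48*((-3)² - 5)*(-4)/3 = -48*(9 - 5)*(-4)/3 = -192*(-4)/3 = -48*(-16/3) = 256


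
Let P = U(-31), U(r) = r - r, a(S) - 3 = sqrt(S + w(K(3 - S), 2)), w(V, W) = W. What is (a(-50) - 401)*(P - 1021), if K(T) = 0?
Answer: 406358 - 4084*I*sqrt(3) ≈ 4.0636e+5 - 7073.7*I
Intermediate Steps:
a(S) = 3 + sqrt(2 + S) (a(S) = 3 + sqrt(S + 2) = 3 + sqrt(2 + S))
U(r) = 0
P = 0
(a(-50) - 401)*(P - 1021) = ((3 + sqrt(2 - 50)) - 401)*(0 - 1021) = ((3 + sqrt(-48)) - 401)*(-1021) = ((3 + 4*I*sqrt(3)) - 401)*(-1021) = (-398 + 4*I*sqrt(3))*(-1021) = 406358 - 4084*I*sqrt(3)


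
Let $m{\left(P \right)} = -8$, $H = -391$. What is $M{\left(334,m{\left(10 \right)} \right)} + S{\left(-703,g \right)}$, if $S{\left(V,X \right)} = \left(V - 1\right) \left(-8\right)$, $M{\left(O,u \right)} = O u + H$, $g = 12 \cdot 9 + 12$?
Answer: $2569$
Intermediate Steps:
$g = 120$ ($g = 108 + 12 = 120$)
$M{\left(O,u \right)} = -391 + O u$ ($M{\left(O,u \right)} = O u - 391 = -391 + O u$)
$S{\left(V,X \right)} = 8 - 8 V$ ($S{\left(V,X \right)} = \left(-1 + V\right) \left(-8\right) = 8 - 8 V$)
$M{\left(334,m{\left(10 \right)} \right)} + S{\left(-703,g \right)} = \left(-391 + 334 \left(-8\right)\right) + \left(8 - -5624\right) = \left(-391 - 2672\right) + \left(8 + 5624\right) = -3063 + 5632 = 2569$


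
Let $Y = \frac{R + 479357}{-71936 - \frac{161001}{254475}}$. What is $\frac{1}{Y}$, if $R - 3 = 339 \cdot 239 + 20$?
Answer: $- \frac{678002763}{5281779425} \approx -0.12837$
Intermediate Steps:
$R = 81044$ ($R = 3 + \left(339 \cdot 239 + 20\right) = 3 + \left(81021 + 20\right) = 3 + 81041 = 81044$)
$Y = - \frac{5281779425}{678002763}$ ($Y = \frac{81044 + 479357}{-71936 - \frac{161001}{254475}} = \frac{560401}{-71936 - \frac{5963}{9425}} = \frac{560401}{- \frac{678002763}{9425}} = 560401 \left(- \frac{9425}{678002763}\right) = - \frac{5281779425}{678002763} \approx -7.7902$)
$\frac{1}{Y} = \frac{1}{- \frac{5281779425}{678002763}} = - \frac{678002763}{5281779425}$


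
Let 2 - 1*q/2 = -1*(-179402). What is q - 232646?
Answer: -591446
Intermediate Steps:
q = -358800 (q = 4 - (-2)*(-179402) = 4 - 2*179402 = 4 - 358804 = -358800)
q - 232646 = -358800 - 232646 = -591446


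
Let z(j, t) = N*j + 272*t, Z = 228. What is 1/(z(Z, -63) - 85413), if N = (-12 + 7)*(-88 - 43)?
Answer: 1/46791 ≈ 2.1372e-5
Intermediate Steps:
N = 655 (N = -5*(-131) = 655)
z(j, t) = 272*t + 655*j (z(j, t) = 655*j + 272*t = 272*t + 655*j)
1/(z(Z, -63) - 85413) = 1/((272*(-63) + 655*228) - 85413) = 1/((-17136 + 149340) - 85413) = 1/(132204 - 85413) = 1/46791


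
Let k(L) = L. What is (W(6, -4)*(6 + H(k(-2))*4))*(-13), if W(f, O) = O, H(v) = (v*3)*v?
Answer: 2808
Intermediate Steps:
H(v) = 3*v**2 (H(v) = (3*v)*v = 3*v**2)
(W(6, -4)*(6 + H(k(-2))*4))*(-13) = -4*(6 + (3*(-2)**2)*4)*(-13) = -4*(6 + (3*4)*4)*(-13) = -4*(6 + 12*4)*(-13) = -4*(6 + 48)*(-13) = -4*54*(-13) = -216*(-13) = 2808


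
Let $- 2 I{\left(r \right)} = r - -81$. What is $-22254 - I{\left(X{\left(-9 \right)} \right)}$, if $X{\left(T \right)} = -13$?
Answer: $-22220$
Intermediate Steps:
$I{\left(r \right)} = - \frac{81}{2} - \frac{r}{2}$ ($I{\left(r \right)} = - \frac{r - -81}{2} = - \frac{r + 81}{2} = - \frac{81 + r}{2} = - \frac{81}{2} - \frac{r}{2}$)
$-22254 - I{\left(X{\left(-9 \right)} \right)} = -22254 - \left(- \frac{81}{2} - - \frac{13}{2}\right) = -22254 - \left(- \frac{81}{2} + \frac{13}{2}\right) = -22254 - -34 = -22254 + 34 = -22220$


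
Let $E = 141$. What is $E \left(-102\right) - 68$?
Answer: $-14450$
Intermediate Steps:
$E \left(-102\right) - 68 = 141 \left(-102\right) - 68 = -14382 - 68 = -14450$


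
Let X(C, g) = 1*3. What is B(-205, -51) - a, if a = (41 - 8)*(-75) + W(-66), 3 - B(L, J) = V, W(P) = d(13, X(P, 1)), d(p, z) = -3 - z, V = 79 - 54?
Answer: 2459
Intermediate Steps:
V = 25
X(C, g) = 3
W(P) = -6 (W(P) = -3 - 1*3 = -3 - 3 = -6)
B(L, J) = -22 (B(L, J) = 3 - 1*25 = 3 - 25 = -22)
a = -2481 (a = (41 - 8)*(-75) - 6 = 33*(-75) - 6 = -2475 - 6 = -2481)
B(-205, -51) - a = -22 - 1*(-2481) = -22 + 2481 = 2459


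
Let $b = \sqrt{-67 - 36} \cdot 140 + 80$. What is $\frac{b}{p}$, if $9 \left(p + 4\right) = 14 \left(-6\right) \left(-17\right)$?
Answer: $\frac{15}{29} + \frac{105 i \sqrt{103}}{116} \approx 0.51724 + 9.1865 i$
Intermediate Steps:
$p = \frac{464}{3}$ ($p = -4 + \frac{14 \left(-6\right) \left(-17\right)}{9} = -4 + \frac{\left(-84\right) \left(-17\right)}{9} = -4 + \frac{1}{9} \cdot 1428 = -4 + \frac{476}{3} = \frac{464}{3} \approx 154.67$)
$b = 80 + 140 i \sqrt{103}$ ($b = \sqrt{-103} \cdot 140 + 80 = i \sqrt{103} \cdot 140 + 80 = 140 i \sqrt{103} + 80 = 80 + 140 i \sqrt{103} \approx 80.0 + 1420.8 i$)
$\frac{b}{p} = \frac{80 + 140 i \sqrt{103}}{\frac{464}{3}} = \left(80 + 140 i \sqrt{103}\right) \frac{3}{464} = \frac{15}{29} + \frac{105 i \sqrt{103}}{116}$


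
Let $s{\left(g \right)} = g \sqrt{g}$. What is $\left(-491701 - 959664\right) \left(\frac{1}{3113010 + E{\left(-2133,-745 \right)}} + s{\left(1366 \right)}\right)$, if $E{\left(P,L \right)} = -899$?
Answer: $- \frac{1451365}{3112111} - 1982564590 \sqrt{1366} \approx -7.3274 \cdot 10^{10}$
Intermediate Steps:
$s{\left(g \right)} = g^{\frac{3}{2}}$
$\left(-491701 - 959664\right) \left(\frac{1}{3113010 + E{\left(-2133,-745 \right)}} + s{\left(1366 \right)}\right) = \left(-491701 - 959664\right) \left(\frac{1}{3113010 - 899} + 1366^{\frac{3}{2}}\right) = - 1451365 \left(\frac{1}{3112111} + 1366 \sqrt{1366}\right) = - \frac{1451365}{3112111} - 1982564590 \sqrt{1366}$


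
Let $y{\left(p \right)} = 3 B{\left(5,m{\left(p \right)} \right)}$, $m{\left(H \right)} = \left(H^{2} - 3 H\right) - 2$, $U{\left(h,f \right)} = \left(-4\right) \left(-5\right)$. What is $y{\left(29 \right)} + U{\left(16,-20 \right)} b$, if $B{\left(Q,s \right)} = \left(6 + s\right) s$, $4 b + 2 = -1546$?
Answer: $1702308$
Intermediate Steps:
$U{\left(h,f \right)} = 20$
$b = -387$ ($b = - \frac{1}{2} + \frac{1}{4} \left(-1546\right) = - \frac{1}{2} - \frac{773}{2} = -387$)
$m{\left(H \right)} = -2 + H^{2} - 3 H$
$B{\left(Q,s \right)} = s \left(6 + s\right)$
$y{\left(p \right)} = 3 \left(-2 + p^{2} - 3 p\right) \left(4 + p^{2} - 3 p\right)$ ($y{\left(p \right)} = 3 \left(-2 + p^{2} - 3 p\right) \left(6 - \left(2 - p^{2} + 3 p\right)\right) = 3 \left(-2 + p^{2} - 3 p\right) \left(4 + p^{2} - 3 p\right)$)
$y{\left(29 \right)} + U{\left(16,-20 \right)} b = - 3 \left(2 - 29^{2} + 3 \cdot 29\right) \left(4 + 29^{2} - 87\right) + 20 \left(-387\right) = - 3 \left(2 - 841 + 87\right) \left(4 + 841 - 87\right) - 7740 = \left(-3\right) \left(2 - 841 + 87\right) 758 - 7740 = \left(-3\right) \left(-752\right) 758 - 7740 = 1710048 - 7740 = 1702308$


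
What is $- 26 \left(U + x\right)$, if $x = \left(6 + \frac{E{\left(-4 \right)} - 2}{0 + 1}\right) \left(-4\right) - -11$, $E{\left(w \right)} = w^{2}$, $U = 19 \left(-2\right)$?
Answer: $2782$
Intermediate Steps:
$U = -38$
$x = -69$ ($x = \left(6 + \frac{\left(-4\right)^{2} - 2}{0 + 1}\right) \left(-4\right) - -11 = \left(6 + \frac{16 + \left(-3 + 1\right)}{1}\right) \left(-4\right) + 11 = \left(6 + \left(16 - 2\right) 1\right) \left(-4\right) + 11 = \left(6 + 14 \cdot 1\right) \left(-4\right) + 11 = \left(6 + 14\right) \left(-4\right) + 11 = 20 \left(-4\right) + 11 = -80 + 11 = -69$)
$- 26 \left(U + x\right) = - 26 \left(-38 - 69\right) = \left(-26\right) \left(-107\right) = 2782$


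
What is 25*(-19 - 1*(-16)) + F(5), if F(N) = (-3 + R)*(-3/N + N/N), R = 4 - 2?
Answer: -377/5 ≈ -75.400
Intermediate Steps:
R = 2
F(N) = -1 + 3/N (F(N) = (-3 + 2)*(-3/N + N/N) = -(-3/N + 1) = -(1 - 3/N) = -1 + 3/N)
25*(-19 - 1*(-16)) + F(5) = 25*(-19 - 1*(-16)) + (3 - 1*5)/5 = 25*(-19 + 16) + (3 - 5)/5 = 25*(-3) + (⅕)*(-2) = -75 - ⅖ = -377/5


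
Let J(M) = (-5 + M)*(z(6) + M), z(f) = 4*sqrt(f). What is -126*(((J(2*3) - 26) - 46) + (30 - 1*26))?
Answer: 7812 - 504*sqrt(6) ≈ 6577.5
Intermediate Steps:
J(M) = (-5 + M)*(M + 4*sqrt(6)) (J(M) = (-5 + M)*(4*sqrt(6) + M) = (-5 + M)*(M + 4*sqrt(6)))
-126*(((J(2*3) - 26) - 46) + (30 - 1*26)) = -126*(((((2*3)**2 - 20*sqrt(6) - 10*3 + 4*(2*3)*sqrt(6)) - 26) - 46) + (30 - 1*26)) = -126*((((6**2 - 20*sqrt(6) - 5*6 + 4*6*sqrt(6)) - 26) - 46) + (30 - 26)) = -126*((((36 - 20*sqrt(6) - 30 + 24*sqrt(6)) - 26) - 46) + 4) = -126*((((6 + 4*sqrt(6)) - 26) - 46) + 4) = -126*(((-20 + 4*sqrt(6)) - 46) + 4) = -126*((-66 + 4*sqrt(6)) + 4) = -126*(-62 + 4*sqrt(6)) = 7812 - 504*sqrt(6)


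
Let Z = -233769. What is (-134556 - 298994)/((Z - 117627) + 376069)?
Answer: -433550/24673 ≈ -17.572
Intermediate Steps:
(-134556 - 298994)/((Z - 117627) + 376069) = (-134556 - 298994)/((-233769 - 117627) + 376069) = -433550/(-351396 + 376069) = -433550/24673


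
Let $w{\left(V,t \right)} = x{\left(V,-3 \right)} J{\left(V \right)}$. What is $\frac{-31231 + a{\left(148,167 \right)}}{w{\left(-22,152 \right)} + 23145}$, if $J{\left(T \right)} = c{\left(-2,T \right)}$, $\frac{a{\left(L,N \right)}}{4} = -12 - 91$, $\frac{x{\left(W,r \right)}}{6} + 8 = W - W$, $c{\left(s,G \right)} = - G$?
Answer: $- \frac{31643}{22089} \approx -1.4325$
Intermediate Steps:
$x{\left(W,r \right)} = -48$ ($x{\left(W,r \right)} = -48 + 6 \left(W - W\right) = -48 + 6 \cdot 0 = -48 + 0 = -48$)
$a{\left(L,N \right)} = -412$ ($a{\left(L,N \right)} = 4 \left(-12 - 91\right) = 4 \left(-103\right) = -412$)
$J{\left(T \right)} = - T$
$w{\left(V,t \right)} = 48 V$ ($w{\left(V,t \right)} = - 48 \left(- V\right) = 48 V$)
$\frac{-31231 + a{\left(148,167 \right)}}{w{\left(-22,152 \right)} + 23145} = \frac{-31231 - 412}{48 \left(-22\right) + 23145} = - \frac{31643}{-1056 + 23145} = - \frac{31643}{22089}$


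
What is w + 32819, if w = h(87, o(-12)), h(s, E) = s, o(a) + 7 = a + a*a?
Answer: 32906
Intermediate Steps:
o(a) = -7 + a + a² (o(a) = -7 + (a + a*a) = -7 + (a + a²) = -7 + a + a²)
w = 87
w + 32819 = 87 + 32819 = 32906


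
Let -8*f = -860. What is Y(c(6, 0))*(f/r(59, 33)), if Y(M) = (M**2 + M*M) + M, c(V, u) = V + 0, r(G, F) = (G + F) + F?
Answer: 1677/25 ≈ 67.080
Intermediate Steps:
r(G, F) = G + 2*F (r(G, F) = (F + G) + F = G + 2*F)
c(V, u) = V
f = 215/2 (f = -1/8*(-860) = 215/2 ≈ 107.50)
Y(M) = M + 2*M**2 (Y(M) = (M**2 + M**2) + M = 2*M**2 + M = M + 2*M**2)
Y(c(6, 0))*(f/r(59, 33)) = (6*(1 + 2*6))*(215/(2*(59 + 2*33))) = (6*(1 + 12))*(215/(2*(59 + 66))) = (6*13)*((215/2)/125) = 78*((215/2)*(1/125)) = 78*(43/50) = 1677/25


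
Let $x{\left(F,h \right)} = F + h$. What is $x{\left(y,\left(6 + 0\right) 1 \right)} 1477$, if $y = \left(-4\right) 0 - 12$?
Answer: $-8862$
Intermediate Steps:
$y = -12$ ($y = 0 - 12 = -12$)
$x{\left(y,\left(6 + 0\right) 1 \right)} 1477 = \left(-12 + \left(6 + 0\right) 1\right) 1477 = \left(-12 + 6 \cdot 1\right) 1477 = \left(-12 + 6\right) 1477 = \left(-6\right) 1477 = -8862$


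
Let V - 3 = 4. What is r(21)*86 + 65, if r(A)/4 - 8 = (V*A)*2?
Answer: 103953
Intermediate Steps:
V = 7 (V = 3 + 4 = 7)
r(A) = 32 + 56*A (r(A) = 32 + 4*((7*A)*2) = 32 + 4*(14*A) = 32 + 56*A)
r(21)*86 + 65 = (32 + 56*21)*86 + 65 = (32 + 1176)*86 + 65 = 1208*86 + 65 = 103888 + 65 = 103953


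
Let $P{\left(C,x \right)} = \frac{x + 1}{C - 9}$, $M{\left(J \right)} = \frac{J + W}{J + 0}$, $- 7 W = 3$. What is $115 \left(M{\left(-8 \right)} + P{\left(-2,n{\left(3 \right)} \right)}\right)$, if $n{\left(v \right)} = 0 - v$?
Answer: $\frac{87515}{616} \approx 142.07$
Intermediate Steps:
$W = - \frac{3}{7}$ ($W = \left(- \frac{1}{7}\right) 3 = - \frac{3}{7} \approx -0.42857$)
$M{\left(J \right)} = \frac{- \frac{3}{7} + J}{J}$ ($M{\left(J \right)} = \frac{J - \frac{3}{7}}{J + 0} = \frac{- \frac{3}{7} + J}{J}$)
$n{\left(v \right)} = - v$
$P{\left(C,x \right)} = \frac{1 + x}{-9 + C}$
$115 \left(M{\left(-8 \right)} + P{\left(-2,n{\left(3 \right)} \right)}\right) = 115 \left(\frac{- \frac{3}{7} - 8}{-8} + \frac{1 - 3}{-9 - 2}\right) = 115 \left(\left(- \frac{1}{8}\right) \left(- \frac{59}{7}\right) + \frac{1 - 3}{-11}\right) = 115 \left(\frac{59}{56} - - \frac{2}{11}\right) = 115 \left(\frac{59}{56} + \frac{2}{11}\right) = 115 \cdot \frac{761}{616} = \frac{87515}{616}$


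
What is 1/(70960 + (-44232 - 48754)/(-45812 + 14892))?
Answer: 15460/1097088093 ≈ 1.4092e-5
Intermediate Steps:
1/(70960 + (-44232 - 48754)/(-45812 + 14892)) = 1/(70960 - 92986/(-30920)) = 1/(70960 - 92986*(-1/30920)) = 1/(70960 + 46493/15460) = 1/(1097088093/15460) = 15460/1097088093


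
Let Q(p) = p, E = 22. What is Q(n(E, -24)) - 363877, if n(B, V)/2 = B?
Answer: -363833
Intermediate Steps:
n(B, V) = 2*B
Q(n(E, -24)) - 363877 = 2*22 - 363877 = 44 - 363877 = -363833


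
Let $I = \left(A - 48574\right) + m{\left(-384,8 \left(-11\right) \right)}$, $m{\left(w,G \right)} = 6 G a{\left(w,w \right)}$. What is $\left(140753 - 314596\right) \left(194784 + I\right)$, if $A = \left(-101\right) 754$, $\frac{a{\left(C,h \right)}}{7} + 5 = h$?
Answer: $-262120475400$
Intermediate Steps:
$a{\left(C,h \right)} = -35 + 7 h$
$m{\left(w,G \right)} = 6 G \left(-35 + 7 w\right)$
$A = -76154$
$I = 1313016$ ($I = \left(-76154 - 48574\right) + 42 \cdot 8 \left(-11\right) \left(-5 - 384\right) = -124728 + 42 \left(-88\right) \left(-389\right) = -124728 + 1437744 = 1313016$)
$\left(140753 - 314596\right) \left(194784 + I\right) = \left(140753 - 314596\right) \left(194784 + 1313016\right) = \left(-173843\right) 1507800 = -262120475400$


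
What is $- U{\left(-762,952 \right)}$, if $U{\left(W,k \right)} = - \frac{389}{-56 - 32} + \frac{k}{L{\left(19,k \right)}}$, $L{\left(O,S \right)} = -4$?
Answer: $\frac{20555}{88} \approx 233.58$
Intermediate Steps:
$U{\left(W,k \right)} = \frac{389}{88} - \frac{k}{4}$ ($U{\left(W,k \right)} = - \frac{389}{-56 - 32} + \frac{k}{-4} = - \frac{389}{-88} + k \left(- \frac{1}{4}\right) = \left(-389\right) \left(- \frac{1}{88}\right) - \frac{k}{4} = \frac{389}{88} - \frac{k}{4}$)
$- U{\left(-762,952 \right)} = - (\frac{389}{88} - 238) = \left(-1\right) \left(- \frac{20555}{88}\right) = \frac{20555}{88}$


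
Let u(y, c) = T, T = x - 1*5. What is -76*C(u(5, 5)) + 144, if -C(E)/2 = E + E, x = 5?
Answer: 144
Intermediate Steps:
T = 0 (T = 5 - 1*5 = 5 - 5 = 0)
u(y, c) = 0
C(E) = -4*E (C(E) = -2*(E + E) = -4*E)
-76*C(u(5, 5)) + 144 = -(-304)*0 + 144 = -76*0 + 144 = 0 + 144 = 144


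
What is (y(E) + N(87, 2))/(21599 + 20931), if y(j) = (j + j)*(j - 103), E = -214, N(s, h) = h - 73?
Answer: 27121/8506 ≈ 3.1885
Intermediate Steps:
N(s, h) = -73 + h
y(j) = 2*j*(-103 + j) (y(j) = (2*j)*(-103 + j) = 2*j*(-103 + j))
(y(E) + N(87, 2))/(21599 + 20931) = (2*(-214)*(-103 - 214) + (-73 + 2))/(21599 + 20931) = (2*(-214)*(-317) - 71)/42530 = (135676 - 71)*(1/42530) = 135605*(1/42530) = 27121/8506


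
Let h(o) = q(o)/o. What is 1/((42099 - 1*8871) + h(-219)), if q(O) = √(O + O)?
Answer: 3638466/120898948249 + I*√438/241797896498 ≈ 3.0095e-5 + 8.6553e-11*I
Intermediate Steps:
q(O) = √2*√O (q(O) = √(2*O) = √2*√O)
h(o) = √2/√o (h(o) = (√2*√o)/o = √2/√o)
1/((42099 - 1*8871) + h(-219)) = 1/((42099 - 1*8871) + √2/√(-219)) = 1/((42099 - 8871) + √2*(-I*√219/219)) = 1/(33228 - I*√438/219)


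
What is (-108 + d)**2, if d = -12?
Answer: 14400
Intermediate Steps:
(-108 + d)**2 = (-108 - 12)**2 = (-120)**2 = 14400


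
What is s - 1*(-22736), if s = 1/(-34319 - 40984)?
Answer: 1712089007/75303 ≈ 22736.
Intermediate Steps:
s = -1/75303 (s = 1/(-75303) = -1/75303 ≈ -1.3280e-5)
s - 1*(-22736) = -1/75303 - 1*(-22736) = -1/75303 + 22736 = 1712089007/75303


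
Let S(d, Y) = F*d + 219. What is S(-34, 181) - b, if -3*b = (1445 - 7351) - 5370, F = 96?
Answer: -20411/3 ≈ -6803.7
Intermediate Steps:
b = 11276/3 (b = -((1445 - 7351) - 5370)/3 = -(-5906 - 5370)/3 = -⅓*(-11276) = 11276/3 ≈ 3758.7)
S(d, Y) = 219 + 96*d (S(d, Y) = 96*d + 219 = 219 + 96*d)
S(-34, 181) - b = (219 + 96*(-34)) - 1*11276/3 = (219 - 3264) - 11276/3 = -3045 - 11276/3 = -20411/3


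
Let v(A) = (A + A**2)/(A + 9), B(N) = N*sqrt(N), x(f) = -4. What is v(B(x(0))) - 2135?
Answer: -310087/145 - 584*I/145 ≈ -2138.5 - 4.0276*I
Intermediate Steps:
B(N) = N**(3/2)
v(A) = (A + A**2)/(9 + A)
v(B(x(0))) - 2135 = (-4)**(3/2)*(1 + (-4)**(3/2))/(9 + (-4)**(3/2)) - 2135 = (-8*I)*(1 - 8*I)/(9 - 8*I) - 2135 = (-8*I)*((9 + 8*I)/145)*(1 - 8*I) - 2135 = -8*I*(1 - 8*I)*(9 + 8*I)/145 - 2135 = -2135 - 8*I*(1 - 8*I)*(9 + 8*I)/145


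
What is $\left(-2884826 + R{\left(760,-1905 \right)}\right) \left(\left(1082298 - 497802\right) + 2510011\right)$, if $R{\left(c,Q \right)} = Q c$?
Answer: $-13407341485382$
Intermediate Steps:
$\left(-2884826 + R{\left(760,-1905 \right)}\right) \left(\left(1082298 - 497802\right) + 2510011\right) = \left(-2884826 - 1447800\right) \left(\left(1082298 - 497802\right) + 2510011\right) = \left(-2884826 - 1447800\right) \left(584496 + 2510011\right) = \left(-4332626\right) 3094507 = -13407341485382$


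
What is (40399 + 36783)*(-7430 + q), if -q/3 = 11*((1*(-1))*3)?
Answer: -565821242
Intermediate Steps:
q = 99 (q = -33*(1*(-1))*3 = -33*(-1*3) = -33*(-3) = -3*(-33) = 99)
(40399 + 36783)*(-7430 + q) = (40399 + 36783)*(-7430 + 99) = 77182*(-7331) = -565821242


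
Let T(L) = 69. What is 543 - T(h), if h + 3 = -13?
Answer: 474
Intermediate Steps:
h = -16 (h = -3 - 13 = -16)
543 - T(h) = 543 - 1*69 = 543 - 69 = 474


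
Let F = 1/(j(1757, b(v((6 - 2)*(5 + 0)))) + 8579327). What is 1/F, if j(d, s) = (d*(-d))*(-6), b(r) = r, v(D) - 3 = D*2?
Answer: 27101621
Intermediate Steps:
v(D) = 3 + 2*D (v(D) = 3 + D*2 = 3 + 2*D)
j(d, s) = 6*d**2 (j(d, s) = -d**2*(-6) = 6*d**2)
F = 1/27101621 (F = 1/(6*1757**2 + 8579327) = 1/(6*3087049 + 8579327) = 1/(18522294 + 8579327) = 1/27101621 ≈ 3.6898e-8)
1/F = 1/(1/27101621) = 27101621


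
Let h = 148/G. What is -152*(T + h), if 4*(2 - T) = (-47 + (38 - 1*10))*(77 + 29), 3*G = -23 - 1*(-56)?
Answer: -867692/11 ≈ -78881.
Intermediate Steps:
G = 11 (G = (-23 - 1*(-56))/3 = (-23 + 56)/3 = (1/3)*33 = 11)
T = 1011/2 (T = 2 - (-47 + (38 - 1*10))*(77 + 29)/4 = 2 - (-47 + (38 - 10))*106/4 = 2 - (-47 + 28)*106/4 = 2 - (-19)*106/4 = 2 - 1/4*(-2014) = 2 + 1007/2 = 1011/2 ≈ 505.50)
h = 148/11 ≈ 13.455
-152*(T + h) = -152*(1011/2 + 148/11) = -152*11417/22 = -867692/11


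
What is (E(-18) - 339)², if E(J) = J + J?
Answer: 140625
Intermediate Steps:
E(J) = 2*J
(E(-18) - 339)² = (2*(-18) - 339)² = (-36 - 339)² = (-375)² = 140625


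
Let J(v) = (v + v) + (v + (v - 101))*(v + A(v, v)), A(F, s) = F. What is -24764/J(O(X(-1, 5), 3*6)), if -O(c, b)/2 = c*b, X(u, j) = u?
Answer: 6191/504 ≈ 12.284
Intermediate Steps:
O(c, b) = -2*b*c (O(c, b) = -2*c*b = -2*b*c)
J(v) = 2*v + 2*v*(-101 + 2*v) (J(v) = (v + v) + (v + (v - 101))*(v + v) = 2*v + (v + (-101 + v))*(2*v) = 2*v + (-101 + 2*v)*(2*v) = 2*v + 2*v*(-101 + 2*v))
-24764/J(O(X(-1, 5), 3*6)) = -24764*1/(144*(-50 - 2*3*6*(-1))) = -24764*1/(144*(-50 - 2*18*(-1))) = -24764*1/(144*(-50 + 36)) = -24764/(4*36*(-14)) = -24764/(-2016) = -24764*(-1/2016) = 6191/504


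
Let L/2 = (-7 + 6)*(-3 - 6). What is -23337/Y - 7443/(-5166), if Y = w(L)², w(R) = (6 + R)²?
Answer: 14499073/10579968 ≈ 1.3704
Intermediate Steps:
L = 18 (L = 2*((-7 + 6)*(-3 - 6)) = 2*(-1*(-9)) = 2*9 = 18)
Y = 331776 (Y = ((6 + 18)²)² = (24²)² = 576² = 331776)
-23337/Y - 7443/(-5166) = -23337/331776 - 7443/(-5166) = -23337*1/331776 - 7443*(-1/5166) = -2593/36864 + 827/574 = 14499073/10579968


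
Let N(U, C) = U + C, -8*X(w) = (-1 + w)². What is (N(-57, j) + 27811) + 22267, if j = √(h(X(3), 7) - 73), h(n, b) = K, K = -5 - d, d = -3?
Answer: 50021 + 5*I*√3 ≈ 50021.0 + 8.6602*I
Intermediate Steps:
X(w) = -(-1 + w)²/8
K = -2 (K = -5 - 1*(-3) = -5 + 3 = -2)
h(n, b) = -2
j = 5*I*√3 (j = √(-2 - 73) = √(-75) = 5*I*√3 ≈ 8.6602*I)
N(U, C) = C + U
(N(-57, j) + 27811) + 22267 = ((5*I*√3 - 57) + 27811) + 22267 = ((-57 + 5*I*√3) + 27811) + 22267 = (27754 + 5*I*√3) + 22267 = 50021 + 5*I*√3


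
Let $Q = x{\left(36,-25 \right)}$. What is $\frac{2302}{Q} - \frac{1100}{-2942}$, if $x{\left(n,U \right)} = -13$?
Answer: $- \frac{3379092}{19123} \approx -176.7$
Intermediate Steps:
$Q = -13$
$\frac{2302}{Q} - \frac{1100}{-2942} = \frac{2302}{-13} - \frac{1100}{-2942} = 2302 \left(- \frac{1}{13}\right) - - \frac{550}{1471} = - \frac{2302}{13} + \frac{550}{1471} = - \frac{3379092}{19123}$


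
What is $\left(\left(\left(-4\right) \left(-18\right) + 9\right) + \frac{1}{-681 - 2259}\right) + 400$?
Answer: $\frac{1414139}{2940} \approx 481.0$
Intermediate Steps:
$\left(\left(\left(-4\right) \left(-18\right) + 9\right) + \frac{1}{-681 - 2259}\right) + 400 = \left(\left(72 + 9\right) + \frac{1}{-2940}\right) + 400 = \left(81 - \frac{1}{2940}\right) + 400 = \frac{238139}{2940} + 400 = \frac{1414139}{2940}$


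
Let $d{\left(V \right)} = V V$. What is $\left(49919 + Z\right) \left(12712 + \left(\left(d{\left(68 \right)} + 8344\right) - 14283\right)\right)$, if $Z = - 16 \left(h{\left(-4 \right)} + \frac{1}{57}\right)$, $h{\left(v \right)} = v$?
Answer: $\frac{10823407985}{19} \approx 5.6965 \cdot 10^{8}$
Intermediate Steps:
$d{\left(V \right)} = V^{2}$
$Z = \frac{3632}{57}$ ($Z = - 16 \left(-4 + \frac{1}{57}\right) = \left(-16\right) \left(- \frac{227}{57}\right) = \frac{3632}{57} \approx 63.719$)
$\left(49919 + Z\right) \left(12712 + \left(\left(d{\left(68 \right)} + 8344\right) - 14283\right)\right) = \left(49919 + \frac{3632}{57}\right) \left(12712 - \left(5939 - 4624\right)\right) = \frac{2849015 \left(12712 + \left(\left(4624 + 8344\right) - 14283\right)\right)}{57} = \frac{2849015 \left(12712 + \left(12968 - 14283\right)\right)}{57} = \frac{2849015 \left(12712 - 1315\right)}{57} = \frac{2849015}{57} \cdot 11397 = \frac{10823407985}{19}$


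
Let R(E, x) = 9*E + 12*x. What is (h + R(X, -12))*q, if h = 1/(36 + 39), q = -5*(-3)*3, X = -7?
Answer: -46572/5 ≈ -9314.4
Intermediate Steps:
q = 45 (q = 15*3 = 45)
h = 1/75 ≈ 0.013333
(h + R(X, -12))*q = (1/75 + (9*(-7) + 12*(-12)))*45 = (1/75 + (-63 - 144))*45 = (1/75 - 207)*45 = -15524/75*45 = -46572/5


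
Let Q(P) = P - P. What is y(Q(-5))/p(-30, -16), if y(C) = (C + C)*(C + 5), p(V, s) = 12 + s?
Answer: 0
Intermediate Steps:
Q(P) = 0
y(C) = 2*C*(5 + C) (y(C) = (2*C)*(5 + C) = 2*C*(5 + C))
y(Q(-5))/p(-30, -16) = (2*0*(5 + 0))/(12 - 16) = (2*0*5)/(-4) = 0*(-1/4) = 0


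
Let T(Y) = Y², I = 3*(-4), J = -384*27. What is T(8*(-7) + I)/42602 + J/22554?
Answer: -440/1253 ≈ -0.35116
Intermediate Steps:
J = -10368
I = -12
T(8*(-7) + I)/42602 + J/22554 = (8*(-7) - 12)²/42602 - 10368/22554 = (-56 - 12)²*(1/42602) - 10368*1/22554 = (-68)²*(1/42602) - 576/1253 = 4624*(1/42602) - 576/1253 = 136/1253 - 576/1253 = -440/1253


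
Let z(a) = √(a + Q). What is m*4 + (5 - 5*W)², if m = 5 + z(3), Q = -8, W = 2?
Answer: 45 + 4*I*√5 ≈ 45.0 + 8.9443*I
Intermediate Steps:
z(a) = √(-8 + a) (z(a) = √(a - 8) = √(-8 + a))
m = 5 + I*√5 (m = 5 + √(-8 + 3) = 5 + √(-5) = 5 + I*√5 ≈ 5.0 + 2.2361*I)
m*4 + (5 - 5*W)² = (5 + I*√5)*4 + (5 - 5*2)² = (20 + 4*I*√5) + (5 - 10)² = (20 + 4*I*√5) + (-5)² = (20 + 4*I*√5) + 25 = 45 + 4*I*√5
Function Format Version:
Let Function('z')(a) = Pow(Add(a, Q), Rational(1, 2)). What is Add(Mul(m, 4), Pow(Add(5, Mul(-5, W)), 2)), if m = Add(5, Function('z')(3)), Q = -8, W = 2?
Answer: Add(45, Mul(4, I, Pow(5, Rational(1, 2)))) ≈ Add(45.000, Mul(8.9443, I))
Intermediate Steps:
Function('z')(a) = Pow(Add(-8, a), Rational(1, 2)) (Function('z')(a) = Pow(Add(a, -8), Rational(1, 2)) = Pow(Add(-8, a), Rational(1, 2)))
m = Add(5, Mul(I, Pow(5, Rational(1, 2)))) (m = Add(5, Pow(Add(-8, 3), Rational(1, 2))) = Add(5, Pow(-5, Rational(1, 2))) = Add(5, Mul(I, Pow(5, Rational(1, 2)))) ≈ Add(5.0000, Mul(2.2361, I)))
Add(Mul(m, 4), Pow(Add(5, Mul(-5, W)), 2)) = Add(Mul(Add(5, Mul(I, Pow(5, Rational(1, 2)))), 4), Pow(Add(5, Mul(-5, 2)), 2)) = Add(Add(20, Mul(4, I, Pow(5, Rational(1, 2)))), Pow(Add(5, -10), 2)) = Add(Add(20, Mul(4, I, Pow(5, Rational(1, 2)))), Pow(-5, 2)) = Add(Add(20, Mul(4, I, Pow(5, Rational(1, 2)))), 25) = Add(45, Mul(4, I, Pow(5, Rational(1, 2))))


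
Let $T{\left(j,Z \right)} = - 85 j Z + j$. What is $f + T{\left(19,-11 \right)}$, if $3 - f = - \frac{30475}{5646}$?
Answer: $\frac{100455877}{5646} \approx 17792.0$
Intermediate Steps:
$T{\left(j,Z \right)} = j - 85 Z j$ ($T{\left(j,Z \right)} = - 85 Z j + j = j - 85 Z j$)
$f = \frac{47413}{5646}$ ($f = 3 - - \frac{30475}{5646} = 3 + \frac{30475}{5646} = \frac{47413}{5646} \approx 8.3976$)
$f + T{\left(19,-11 \right)} = \frac{47413}{5646} + 19 \left(1 - -935\right) = \frac{47413}{5646} + 19 \left(1 + 935\right) = \frac{47413}{5646} + 19 \cdot 936 = \frac{47413}{5646} + 17784 = \frac{100455877}{5646}$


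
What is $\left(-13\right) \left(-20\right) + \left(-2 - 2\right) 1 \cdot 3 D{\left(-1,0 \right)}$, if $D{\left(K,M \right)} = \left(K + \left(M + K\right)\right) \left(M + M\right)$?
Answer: $260$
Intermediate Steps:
$D{\left(K,M \right)} = 2 M \left(M + 2 K\right)$ ($D{\left(K,M \right)} = \left(K + \left(K + M\right)\right) 2 M = \left(M + 2 K\right) 2 M = 2 M \left(M + 2 K\right)$)
$\left(-13\right) \left(-20\right) + \left(-2 - 2\right) 1 \cdot 3 D{\left(-1,0 \right)} = \left(-13\right) \left(-20\right) + \left(-2 - 2\right) 1 \cdot 3 \cdot 2 \cdot 0 \left(0 + 2 \left(-1\right)\right) = 260 - 4 \cdot 3 \cdot 2 \cdot 0 \left(0 - 2\right) = 260 - 4 \cdot 3 \cdot 2 \cdot 0 \left(-2\right) = 260 - 4 \cdot 3 \cdot 0 = 260 - 0 = 260 + 0 = 260$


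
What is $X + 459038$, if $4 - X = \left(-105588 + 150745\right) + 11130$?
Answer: $402755$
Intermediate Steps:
$X = -56283$ ($X = 4 - \left(\left(-105588 + 150745\right) + 11130\right) = 4 - \left(45157 + 11130\right) = 4 - 56287 = -56283$)
$X + 459038 = -56283 + 459038 = 402755$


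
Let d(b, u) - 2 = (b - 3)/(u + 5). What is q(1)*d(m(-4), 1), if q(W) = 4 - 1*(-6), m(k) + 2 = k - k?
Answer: 35/3 ≈ 11.667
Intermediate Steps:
m(k) = -2 (m(k) = -2 + (k - k) = -2 + 0 = -2)
q(W) = 10 (q(W) = 4 + 6 = 10)
d(b, u) = 2 + (-3 + b)/(5 + u) (d(b, u) = 2 + (b - 3)/(u + 5) = 2 + (-3 + b)/(5 + u))
q(1)*d(m(-4), 1) = 10*((7 - 2 + 2*1)/(5 + 1)) = 10*((7 - 2 + 2)/6) = 10*((⅙)*7) = 10*(7/6) = 35/3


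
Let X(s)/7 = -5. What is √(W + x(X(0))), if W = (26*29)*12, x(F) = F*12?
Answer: 2*√2157 ≈ 92.887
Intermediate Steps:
X(s) = -35 (X(s) = 7*(-5) = -35)
x(F) = 12*F
W = 9048 (W = 754*12 = 9048)
√(W + x(X(0))) = √(9048 + 12*(-35)) = √(9048 - 420) = √8628 = 2*√2157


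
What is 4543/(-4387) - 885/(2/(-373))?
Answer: 1448161549/8774 ≈ 1.6505e+5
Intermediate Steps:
4543/(-4387) - 885/(2/(-373)) = 4543*(-1/4387) - 885/(2*(-1/373)) = -4543/4387 - 885/(-2/373) = -4543/4387 - 885*(-373/2) = -4543/4387 + 330105/2 = 1448161549/8774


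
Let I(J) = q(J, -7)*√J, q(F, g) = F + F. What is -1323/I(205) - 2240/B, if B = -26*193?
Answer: 1120/2509 - 1323*√205/84050 ≈ 0.22102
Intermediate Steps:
q(F, g) = 2*F
B = -5018
I(J) = 2*J^(3/2) (I(J) = (2*J)*√J = 2*J^(3/2))
-1323/I(205) - 2240/B = -1323*√205/84050 - 2240/(-5018) = -1323*√205/84050 - 2240*(-1/5018) = -1323*√205/84050 + 1120/2509 = 1120/2509 - 1323*√205/84050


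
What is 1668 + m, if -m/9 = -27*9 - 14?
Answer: 3981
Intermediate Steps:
m = 2313 (m = -9*(-27*9 - 14) = -9*(-243 - 14) = -9*(-257) = 2313)
1668 + m = 1668 + 2313 = 3981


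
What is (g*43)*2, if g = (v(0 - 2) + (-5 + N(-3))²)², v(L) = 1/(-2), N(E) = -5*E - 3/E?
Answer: 2497483/2 ≈ 1.2487e+6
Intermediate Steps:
v(L) = -½
g = 58081/4 (g = (-½ + (-5 + (-5*(-3) - 3/(-3)))²)² = (-½ + (-5 + (15 - 3*(-⅓)))²)² = (-½ + (-5 + (15 + 1))²)² = (-½ + (-5 + 16)²)² = (-½ + 11²)² = (-½ + 121)² = (241/2)² = 58081/4 ≈ 14520.)
(g*43)*2 = ((58081/4)*43)*2 = (2497483/4)*2 = 2497483/2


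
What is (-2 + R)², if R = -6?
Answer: 64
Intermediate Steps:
(-2 + R)² = (-2 - 6)² = (-8)² = 64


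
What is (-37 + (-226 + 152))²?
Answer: 12321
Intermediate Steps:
(-37 + (-226 + 152))² = (-37 - 74)² = (-111)² = 12321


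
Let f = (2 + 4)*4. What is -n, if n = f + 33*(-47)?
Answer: 1527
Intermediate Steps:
f = 24 (f = 6*4 = 24)
n = -1527 (n = 24 + 33*(-47) = 24 - 1551 = -1527)
-n = -1*(-1527) = 1527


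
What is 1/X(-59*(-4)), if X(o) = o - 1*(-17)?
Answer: 1/253 ≈ 0.0039526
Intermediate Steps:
X(o) = 17 + o (X(o) = o + 17 = 17 + o)
1/X(-59*(-4)) = 1/(17 - 59*(-4)) = 1/(17 + 236) = 1/253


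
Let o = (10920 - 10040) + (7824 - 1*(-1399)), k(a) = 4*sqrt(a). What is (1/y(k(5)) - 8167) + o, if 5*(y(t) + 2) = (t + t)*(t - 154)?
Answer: 1464897557/756662 - 308*sqrt(5)/378331 ≈ 1936.0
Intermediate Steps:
o = 10103 (o = 880 + (7824 + 1399) = 880 + 9223 = 10103)
y(t) = -2 + 2*t*(-154 + t)/5 (y(t) = -2 + ((t + t)*(t - 154))/5 = -2 + ((2*t)*(-154 + t))/5 = -2 + (2*t*(-154 + t))/5 = -2 + 2*t*(-154 + t)/5)
(1/y(k(5)) - 8167) + o = (1/(-2 - 1232*sqrt(5)/5 + 2*(4*sqrt(5))**2/5) - 8167) + 10103 = (1/(-2 - 1232*sqrt(5)/5 + (2/5)*80) - 8167) + 10103 = (1/(-2 - 1232*sqrt(5)/5 + 32) - 8167) + 10103 = (1/(30 - 1232*sqrt(5)/5) - 8167) + 10103 = (-8167 + 1/(30 - 1232*sqrt(5)/5)) + 10103 = 1936 + 1/(30 - 1232*sqrt(5)/5)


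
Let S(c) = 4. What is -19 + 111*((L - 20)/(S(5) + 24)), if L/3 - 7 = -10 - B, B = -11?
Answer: -22/7 ≈ -3.1429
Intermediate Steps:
L = 24 (L = 21 + 3*(-10 - 1*(-11)) = 21 + 3*(-10 + 11) = 21 + 3*1 = 21 + 3 = 24)
-19 + 111*((L - 20)/(S(5) + 24)) = -19 + 111*((24 - 20)/(4 + 24)) = -19 + 111*(4/28) = -19 + 111*(4*(1/28)) = -19 + 111*(⅐) = -19 + 111/7 = -22/7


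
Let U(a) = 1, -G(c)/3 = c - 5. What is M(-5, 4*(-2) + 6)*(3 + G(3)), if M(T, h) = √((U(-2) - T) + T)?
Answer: 9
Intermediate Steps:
G(c) = 15 - 3*c (G(c) = -3*(c - 5) = -3*(-5 + c) = 15 - 3*c)
M(T, h) = 1 (M(T, h) = √((1 - T) + T) = √1 = 1)
M(-5, 4*(-2) + 6)*(3 + G(3)) = 1*(3 + (15 - 3*3)) = 1*(3 + (15 - 9)) = 1*(3 + 6) = 1*9 = 9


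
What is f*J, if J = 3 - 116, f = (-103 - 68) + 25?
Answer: 16498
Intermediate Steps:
f = -146 (f = -171 + 25 = -146)
J = -113
f*J = -146*(-113) = 16498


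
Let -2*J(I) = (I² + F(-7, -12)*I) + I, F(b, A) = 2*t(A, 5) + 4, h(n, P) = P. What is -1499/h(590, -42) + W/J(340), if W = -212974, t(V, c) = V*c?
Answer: 11046943/267750 ≈ 41.258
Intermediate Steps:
F(b, A) = 4 + 10*A (F(b, A) = 2*(A*5) + 4 = 2*(5*A) + 4 = 10*A + 4 = 4 + 10*A)
J(I) = -I²/2 + 115*I/2 (J(I) = -((I² + (4 + 10*(-12))*I) + I)/2 = -((I² + (4 - 120)*I) + I)/2 = -((I² - 116*I) + I)/2 = -(I² - 115*I)/2 = -I²/2 + 115*I/2)
-1499/h(590, -42) + W/J(340) = -1499/(-42) - 212974*1/(170*(115 - 1*340)) = -1499*(-1/42) - 212974*1/(170*(115 - 340)) = 1499/42 - 212974/((½)*340*(-225)) = 1499/42 - 212974/(-38250) = 1499/42 - 212974*(-1/38250) = 1499/42 + 106487/19125 = 11046943/267750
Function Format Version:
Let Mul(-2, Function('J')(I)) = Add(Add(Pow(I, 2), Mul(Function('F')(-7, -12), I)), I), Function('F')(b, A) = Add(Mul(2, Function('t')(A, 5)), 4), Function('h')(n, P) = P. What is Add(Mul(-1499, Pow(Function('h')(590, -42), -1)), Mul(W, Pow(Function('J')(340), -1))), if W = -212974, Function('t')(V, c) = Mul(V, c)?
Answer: Rational(11046943, 267750) ≈ 41.258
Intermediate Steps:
Function('F')(b, A) = Add(4, Mul(10, A)) (Function('F')(b, A) = Add(Mul(2, Mul(A, 5)), 4) = Add(Mul(2, Mul(5, A)), 4) = Add(Mul(10, A), 4) = Add(4, Mul(10, A)))
Function('J')(I) = Add(Mul(Rational(-1, 2), Pow(I, 2)), Mul(Rational(115, 2), I)) (Function('J')(I) = Mul(Rational(-1, 2), Add(Add(Pow(I, 2), Mul(Add(4, Mul(10, -12)), I)), I)) = Mul(Rational(-1, 2), Add(Add(Pow(I, 2), Mul(Add(4, -120), I)), I)) = Mul(Rational(-1, 2), Add(Add(Pow(I, 2), Mul(-116, I)), I)) = Mul(Rational(-1, 2), Add(Pow(I, 2), Mul(-115, I))) = Add(Mul(Rational(-1, 2), Pow(I, 2)), Mul(Rational(115, 2), I)))
Add(Mul(-1499, Pow(Function('h')(590, -42), -1)), Mul(W, Pow(Function('J')(340), -1))) = Add(Mul(-1499, Pow(-42, -1)), Mul(-212974, Pow(Mul(Rational(1, 2), 340, Add(115, Mul(-1, 340))), -1))) = Add(Mul(-1499, Rational(-1, 42)), Mul(-212974, Pow(Mul(Rational(1, 2), 340, Add(115, -340)), -1))) = Add(Rational(1499, 42), Mul(-212974, Pow(Mul(Rational(1, 2), 340, -225), -1))) = Add(Rational(1499, 42), Mul(-212974, Pow(-38250, -1))) = Add(Rational(1499, 42), Mul(-212974, Rational(-1, 38250))) = Add(Rational(1499, 42), Rational(106487, 19125)) = Rational(11046943, 267750)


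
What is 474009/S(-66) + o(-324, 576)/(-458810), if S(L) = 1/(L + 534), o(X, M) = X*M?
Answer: 50890336307172/229405 ≈ 2.2184e+8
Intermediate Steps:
o(X, M) = M*X
S(L) = 1/(534 + L)
474009/S(-66) + o(-324, 576)/(-458810) = 474009/(1/(534 - 66)) + (576*(-324))/(-458810) = 474009/(1/468) - 186624*(-1/458810) = 474009/(1/468) + 93312/229405 = 474009*468 + 93312/229405 = 221836212 + 93312/229405 = 50890336307172/229405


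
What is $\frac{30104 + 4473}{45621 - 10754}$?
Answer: $\frac{34577}{34867} \approx 0.99168$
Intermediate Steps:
$\frac{30104 + 4473}{45621 - 10754} = \frac{34577}{34867}$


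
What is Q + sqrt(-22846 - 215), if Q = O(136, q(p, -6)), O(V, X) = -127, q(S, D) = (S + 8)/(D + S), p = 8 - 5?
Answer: -127 + I*sqrt(23061) ≈ -127.0 + 151.86*I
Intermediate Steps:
p = 3
q(S, D) = (8 + S)/(D + S)
Q = -127
Q + sqrt(-22846 - 215) = -127 + sqrt(-22846 - 215) = -127 + sqrt(-23061) = -127 + I*sqrt(23061)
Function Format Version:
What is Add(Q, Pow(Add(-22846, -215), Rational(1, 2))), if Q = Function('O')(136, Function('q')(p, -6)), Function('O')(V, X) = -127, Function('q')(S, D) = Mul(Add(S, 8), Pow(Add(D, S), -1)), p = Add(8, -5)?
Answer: Add(-127, Mul(I, Pow(23061, Rational(1, 2)))) ≈ Add(-127.00, Mul(151.86, I))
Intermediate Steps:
p = 3
Function('q')(S, D) = Mul(Pow(Add(D, S), -1), Add(8, S)) (Function('q')(S, D) = Mul(Add(8, S), Pow(Add(D, S), -1)) = Mul(Pow(Add(D, S), -1), Add(8, S)))
Q = -127
Add(Q, Pow(Add(-22846, -215), Rational(1, 2))) = Add(-127, Pow(Add(-22846, -215), Rational(1, 2))) = Add(-127, Pow(-23061, Rational(1, 2))) = Add(-127, Mul(I, Pow(23061, Rational(1, 2))))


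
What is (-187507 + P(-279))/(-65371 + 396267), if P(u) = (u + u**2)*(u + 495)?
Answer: 16565885/330896 ≈ 50.064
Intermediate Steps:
P(u) = (495 + u)*(u + u**2) (P(u) = (u + u**2)*(495 + u) = (495 + u)*(u + u**2))
(-187507 + P(-279))/(-65371 + 396267) = (-187507 - 279*(495 + (-279)**2 + 496*(-279)))/(-65371 + 396267) = (-187507 - 279*(495 + 77841 - 138384))/330896 = (-187507 - 279*(-60048))*(1/330896) = (-187507 + 16753392)*(1/330896) = 16565885*(1/330896) = 16565885/330896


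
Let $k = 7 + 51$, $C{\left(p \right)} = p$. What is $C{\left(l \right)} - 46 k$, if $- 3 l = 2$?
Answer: $- \frac{8006}{3} \approx -2668.7$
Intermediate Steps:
$l = - \frac{2}{3}$ ($l = \left(- \frac{1}{3}\right) 2 = - \frac{2}{3} \approx -0.66667$)
$k = 58$
$C{\left(l \right)} - 46 k = - \frac{2}{3} - 2668 = - \frac{8006}{3}$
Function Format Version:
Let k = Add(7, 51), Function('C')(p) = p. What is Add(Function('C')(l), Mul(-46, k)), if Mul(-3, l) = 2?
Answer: Rational(-8006, 3) ≈ -2668.7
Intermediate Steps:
l = Rational(-2, 3) (l = Mul(Rational(-1, 3), 2) = Rational(-2, 3) ≈ -0.66667)
k = 58
Add(Function('C')(l), Mul(-46, k)) = Add(Rational(-2, 3), Mul(-46, 58)) = Add(Rational(-2, 3), -2668) = Rational(-8006, 3)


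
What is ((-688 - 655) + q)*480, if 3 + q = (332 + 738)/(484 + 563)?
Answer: -225310720/349 ≈ -6.4559e+5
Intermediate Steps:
q = -2071/1047 (q = -3 + (332 + 738)/(484 + 563) = -3 + 1070/1047 = -2071/1047 ≈ -1.9780)
((-688 - 655) + q)*480 = ((-688 - 655) - 2071/1047)*480 = (-1343 - 2071/1047)*480 = -1408192/1047*480 = -225310720/349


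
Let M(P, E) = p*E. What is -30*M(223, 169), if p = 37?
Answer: -187590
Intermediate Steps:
M(P, E) = 37*E
-30*M(223, 169) = -1110*169 = -30*6253 = -187590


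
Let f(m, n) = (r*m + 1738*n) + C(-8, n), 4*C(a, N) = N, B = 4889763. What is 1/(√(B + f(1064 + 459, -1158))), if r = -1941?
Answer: -I*√317094/158547 ≈ -0.0035517*I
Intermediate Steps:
C(a, N) = N/4
f(m, n) = -1941*m + 6953*n/4 (f(m, n) = (-1941*m + 1738*n) + n/4 = -1941*m + 6953*n/4)
1/(√(B + f(1064 + 459, -1158))) = 1/(√(4889763 + (-1941*(1064 + 459) + (6953/4)*(-1158)))) = 1/(√(4889763 + (-1941*1523 - 4025787/2))) = 1/(√(4889763 + (-2956143 - 4025787/2))) = 1/(√(4889763 - 9938073/2)) = 1/(√(-158547/2)) = 1/(I*√317094/2) = -I*√317094/158547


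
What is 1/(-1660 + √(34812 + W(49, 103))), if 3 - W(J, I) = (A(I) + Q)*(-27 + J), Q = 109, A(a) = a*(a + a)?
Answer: -1660/3189979 - I*√434379/3189979 ≈ -0.00052038 - 0.00020661*I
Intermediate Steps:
A(a) = 2*a² (A(a) = a*(2*a) = 2*a²)
W(J, I) = 3 - (-27 + J)*(109 + 2*I²) (W(J, I) = 3 - (2*I² + 109)*(-27 + J) = 3 - (109 + 2*I²)*(-27 + J) = 3 - (-27 + J)*(109 + 2*I²))
1/(-1660 + √(34812 + W(49, 103))) = 1/(-1660 + √(34812 + (2946 - 109*49 + 54*103² - 2*49*103²))) = 1/(-1660 + √(34812 + (2946 - 5341 + 54*10609 - 2*49*10609))) = 1/(-1660 + √(34812 + (2946 - 5341 + 572886 - 1039682))) = 1/(-1660 + √(34812 - 469191)) = 1/(-1660 + √(-434379)) = 1/(-1660 + I*√434379)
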